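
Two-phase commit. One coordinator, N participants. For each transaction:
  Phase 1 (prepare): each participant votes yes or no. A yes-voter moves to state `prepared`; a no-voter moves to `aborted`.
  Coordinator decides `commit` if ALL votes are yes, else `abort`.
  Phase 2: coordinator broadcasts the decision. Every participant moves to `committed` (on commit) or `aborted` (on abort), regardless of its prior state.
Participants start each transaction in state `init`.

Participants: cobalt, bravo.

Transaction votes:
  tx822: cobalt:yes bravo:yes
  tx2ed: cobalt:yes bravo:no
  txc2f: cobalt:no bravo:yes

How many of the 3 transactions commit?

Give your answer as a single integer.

tx822: all yes -> commit (commits=1)
tx2ed: no from bravo -> abort (commits=1)
txc2f: no from cobalt -> abort (commits=1)

Answer: 1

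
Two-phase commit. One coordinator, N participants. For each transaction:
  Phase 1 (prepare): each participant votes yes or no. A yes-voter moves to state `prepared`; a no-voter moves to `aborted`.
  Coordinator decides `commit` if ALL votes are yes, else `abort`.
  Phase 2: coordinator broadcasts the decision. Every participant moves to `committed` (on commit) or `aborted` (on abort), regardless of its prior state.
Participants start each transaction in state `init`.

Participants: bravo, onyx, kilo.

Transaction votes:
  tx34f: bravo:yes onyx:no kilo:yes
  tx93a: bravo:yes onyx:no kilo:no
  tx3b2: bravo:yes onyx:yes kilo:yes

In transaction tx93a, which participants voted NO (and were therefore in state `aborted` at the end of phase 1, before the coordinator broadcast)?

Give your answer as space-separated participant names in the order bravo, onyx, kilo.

Txn tx93a phase 1: bravo yes -> prepared; onyx no -> aborted; kilo no -> aborted

Answer: onyx kilo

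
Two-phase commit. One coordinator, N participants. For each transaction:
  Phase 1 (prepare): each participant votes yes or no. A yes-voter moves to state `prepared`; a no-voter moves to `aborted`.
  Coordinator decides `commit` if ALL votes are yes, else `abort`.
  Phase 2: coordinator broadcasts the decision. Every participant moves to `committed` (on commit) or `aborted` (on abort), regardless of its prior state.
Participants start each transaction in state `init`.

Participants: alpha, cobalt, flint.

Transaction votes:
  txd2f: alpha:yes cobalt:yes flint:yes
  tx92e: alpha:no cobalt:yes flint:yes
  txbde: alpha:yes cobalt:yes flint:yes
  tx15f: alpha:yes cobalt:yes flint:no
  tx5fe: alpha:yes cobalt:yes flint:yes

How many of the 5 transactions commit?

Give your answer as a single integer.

txd2f: all yes -> commit (commits=1)
tx92e: no from alpha -> abort (commits=1)
txbde: all yes -> commit (commits=2)
tx15f: no from flint -> abort (commits=2)
tx5fe: all yes -> commit (commits=3)

Answer: 3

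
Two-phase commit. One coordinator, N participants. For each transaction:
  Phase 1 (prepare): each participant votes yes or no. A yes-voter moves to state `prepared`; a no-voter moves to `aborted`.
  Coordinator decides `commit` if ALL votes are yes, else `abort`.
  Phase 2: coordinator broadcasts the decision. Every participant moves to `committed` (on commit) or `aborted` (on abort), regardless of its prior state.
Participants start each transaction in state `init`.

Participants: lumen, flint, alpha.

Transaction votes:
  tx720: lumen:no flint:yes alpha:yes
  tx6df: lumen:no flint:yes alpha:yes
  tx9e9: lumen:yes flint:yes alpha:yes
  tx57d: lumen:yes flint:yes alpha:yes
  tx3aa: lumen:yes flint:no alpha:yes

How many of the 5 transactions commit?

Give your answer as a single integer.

Answer: 2

Derivation:
tx720: no from lumen -> abort (commits=0)
tx6df: no from lumen -> abort (commits=0)
tx9e9: all yes -> commit (commits=1)
tx57d: all yes -> commit (commits=2)
tx3aa: no from flint -> abort (commits=2)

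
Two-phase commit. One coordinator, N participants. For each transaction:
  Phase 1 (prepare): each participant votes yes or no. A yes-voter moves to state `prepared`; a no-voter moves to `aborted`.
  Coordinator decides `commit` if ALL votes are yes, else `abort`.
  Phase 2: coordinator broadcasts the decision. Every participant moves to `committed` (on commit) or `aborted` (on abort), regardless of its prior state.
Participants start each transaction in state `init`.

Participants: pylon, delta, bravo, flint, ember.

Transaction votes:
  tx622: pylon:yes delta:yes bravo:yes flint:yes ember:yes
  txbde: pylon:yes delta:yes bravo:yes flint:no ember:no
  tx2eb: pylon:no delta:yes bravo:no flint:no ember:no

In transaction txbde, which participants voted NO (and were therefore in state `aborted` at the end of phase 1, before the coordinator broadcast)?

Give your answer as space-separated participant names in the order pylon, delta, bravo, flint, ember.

Answer: flint ember

Derivation:
Txn txbde phase 1: pylon yes -> prepared; delta yes -> prepared; bravo yes -> prepared; flint no -> aborted; ember no -> aborted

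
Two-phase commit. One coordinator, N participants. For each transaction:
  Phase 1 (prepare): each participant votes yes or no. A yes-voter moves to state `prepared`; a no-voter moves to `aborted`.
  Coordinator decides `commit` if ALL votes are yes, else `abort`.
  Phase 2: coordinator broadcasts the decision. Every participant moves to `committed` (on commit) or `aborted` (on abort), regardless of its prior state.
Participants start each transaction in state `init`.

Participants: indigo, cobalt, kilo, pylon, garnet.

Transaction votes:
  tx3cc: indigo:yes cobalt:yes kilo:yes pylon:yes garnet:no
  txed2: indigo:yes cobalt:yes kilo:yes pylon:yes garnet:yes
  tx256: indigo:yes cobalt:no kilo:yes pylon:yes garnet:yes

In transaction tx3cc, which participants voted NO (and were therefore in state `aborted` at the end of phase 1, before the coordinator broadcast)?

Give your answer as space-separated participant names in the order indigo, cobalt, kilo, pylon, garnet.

Answer: garnet

Derivation:
Txn tx3cc phase 1: indigo yes -> prepared; cobalt yes -> prepared; kilo yes -> prepared; pylon yes -> prepared; garnet no -> aborted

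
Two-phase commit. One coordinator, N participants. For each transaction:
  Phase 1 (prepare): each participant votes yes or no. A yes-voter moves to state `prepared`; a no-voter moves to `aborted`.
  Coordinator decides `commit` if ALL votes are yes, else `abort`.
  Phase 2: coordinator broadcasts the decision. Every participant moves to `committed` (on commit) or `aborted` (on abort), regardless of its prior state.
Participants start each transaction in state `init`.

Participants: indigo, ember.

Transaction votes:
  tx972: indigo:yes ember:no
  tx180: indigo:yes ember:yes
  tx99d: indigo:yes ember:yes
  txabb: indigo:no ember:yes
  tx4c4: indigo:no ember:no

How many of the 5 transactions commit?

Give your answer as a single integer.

Answer: 2

Derivation:
tx972: no from ember -> abort (commits=0)
tx180: all yes -> commit (commits=1)
tx99d: all yes -> commit (commits=2)
txabb: no from indigo -> abort (commits=2)
tx4c4: no from indigo, ember -> abort (commits=2)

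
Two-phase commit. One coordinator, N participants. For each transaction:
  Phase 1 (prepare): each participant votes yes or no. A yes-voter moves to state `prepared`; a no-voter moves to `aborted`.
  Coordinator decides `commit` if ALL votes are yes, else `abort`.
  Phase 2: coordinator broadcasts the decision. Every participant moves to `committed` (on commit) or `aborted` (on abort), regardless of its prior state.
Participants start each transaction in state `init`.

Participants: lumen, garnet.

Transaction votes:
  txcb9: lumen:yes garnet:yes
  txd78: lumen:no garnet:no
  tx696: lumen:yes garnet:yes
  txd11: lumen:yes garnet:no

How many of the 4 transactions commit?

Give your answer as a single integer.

txcb9: all yes -> commit (commits=1)
txd78: no from lumen, garnet -> abort (commits=1)
tx696: all yes -> commit (commits=2)
txd11: no from garnet -> abort (commits=2)

Answer: 2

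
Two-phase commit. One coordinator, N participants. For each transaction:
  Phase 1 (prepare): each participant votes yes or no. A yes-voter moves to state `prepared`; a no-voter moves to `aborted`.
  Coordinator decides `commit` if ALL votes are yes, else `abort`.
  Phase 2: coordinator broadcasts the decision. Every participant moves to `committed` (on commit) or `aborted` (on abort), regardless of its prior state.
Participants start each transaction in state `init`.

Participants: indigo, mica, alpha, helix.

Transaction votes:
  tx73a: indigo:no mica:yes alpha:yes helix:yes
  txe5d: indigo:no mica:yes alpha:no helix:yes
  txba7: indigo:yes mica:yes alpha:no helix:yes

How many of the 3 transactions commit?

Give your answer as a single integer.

tx73a: no from indigo -> abort (commits=0)
txe5d: no from indigo, alpha -> abort (commits=0)
txba7: no from alpha -> abort (commits=0)

Answer: 0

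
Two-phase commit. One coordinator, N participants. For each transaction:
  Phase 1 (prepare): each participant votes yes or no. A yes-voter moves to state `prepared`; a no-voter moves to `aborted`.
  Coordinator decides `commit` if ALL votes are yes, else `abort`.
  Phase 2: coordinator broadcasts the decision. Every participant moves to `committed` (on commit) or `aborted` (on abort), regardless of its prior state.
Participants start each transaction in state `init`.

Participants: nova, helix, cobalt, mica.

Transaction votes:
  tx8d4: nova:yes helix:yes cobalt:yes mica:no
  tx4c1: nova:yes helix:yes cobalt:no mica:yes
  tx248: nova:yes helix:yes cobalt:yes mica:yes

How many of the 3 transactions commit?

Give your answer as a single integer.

tx8d4: no from mica -> abort (commits=0)
tx4c1: no from cobalt -> abort (commits=0)
tx248: all yes -> commit (commits=1)

Answer: 1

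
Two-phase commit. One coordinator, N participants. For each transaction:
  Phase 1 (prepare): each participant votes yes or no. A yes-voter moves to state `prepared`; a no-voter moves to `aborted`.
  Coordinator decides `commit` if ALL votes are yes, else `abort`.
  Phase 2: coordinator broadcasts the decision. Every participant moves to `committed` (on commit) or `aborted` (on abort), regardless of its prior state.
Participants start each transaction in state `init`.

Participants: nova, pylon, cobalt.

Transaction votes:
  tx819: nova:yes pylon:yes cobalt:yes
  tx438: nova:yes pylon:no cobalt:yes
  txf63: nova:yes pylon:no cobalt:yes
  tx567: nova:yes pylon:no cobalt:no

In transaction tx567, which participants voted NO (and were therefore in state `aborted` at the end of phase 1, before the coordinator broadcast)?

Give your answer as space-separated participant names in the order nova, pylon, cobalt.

Answer: pylon cobalt

Derivation:
Txn tx567 phase 1: nova yes -> prepared; pylon no -> aborted; cobalt no -> aborted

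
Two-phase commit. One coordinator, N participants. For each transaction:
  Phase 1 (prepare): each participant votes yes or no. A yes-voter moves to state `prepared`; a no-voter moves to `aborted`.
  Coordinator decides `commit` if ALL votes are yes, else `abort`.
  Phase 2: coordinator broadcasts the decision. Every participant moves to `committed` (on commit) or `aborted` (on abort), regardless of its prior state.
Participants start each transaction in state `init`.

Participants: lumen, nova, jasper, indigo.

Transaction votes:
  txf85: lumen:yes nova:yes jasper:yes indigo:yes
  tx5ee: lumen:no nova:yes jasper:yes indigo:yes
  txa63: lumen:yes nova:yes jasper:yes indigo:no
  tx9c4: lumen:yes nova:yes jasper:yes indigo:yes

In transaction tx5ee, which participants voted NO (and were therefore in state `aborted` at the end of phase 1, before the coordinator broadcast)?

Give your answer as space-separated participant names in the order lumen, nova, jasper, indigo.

Answer: lumen

Derivation:
Txn tx5ee phase 1: lumen no -> aborted; nova yes -> prepared; jasper yes -> prepared; indigo yes -> prepared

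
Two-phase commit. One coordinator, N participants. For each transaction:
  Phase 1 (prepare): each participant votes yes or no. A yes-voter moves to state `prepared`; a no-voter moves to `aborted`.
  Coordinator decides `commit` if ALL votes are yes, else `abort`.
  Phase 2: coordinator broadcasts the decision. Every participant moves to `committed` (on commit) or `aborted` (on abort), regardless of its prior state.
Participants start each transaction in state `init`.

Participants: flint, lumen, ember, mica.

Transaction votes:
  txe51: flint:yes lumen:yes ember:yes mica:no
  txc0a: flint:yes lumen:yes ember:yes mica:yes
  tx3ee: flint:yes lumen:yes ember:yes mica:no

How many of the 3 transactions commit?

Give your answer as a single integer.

txe51: no from mica -> abort (commits=0)
txc0a: all yes -> commit (commits=1)
tx3ee: no from mica -> abort (commits=1)

Answer: 1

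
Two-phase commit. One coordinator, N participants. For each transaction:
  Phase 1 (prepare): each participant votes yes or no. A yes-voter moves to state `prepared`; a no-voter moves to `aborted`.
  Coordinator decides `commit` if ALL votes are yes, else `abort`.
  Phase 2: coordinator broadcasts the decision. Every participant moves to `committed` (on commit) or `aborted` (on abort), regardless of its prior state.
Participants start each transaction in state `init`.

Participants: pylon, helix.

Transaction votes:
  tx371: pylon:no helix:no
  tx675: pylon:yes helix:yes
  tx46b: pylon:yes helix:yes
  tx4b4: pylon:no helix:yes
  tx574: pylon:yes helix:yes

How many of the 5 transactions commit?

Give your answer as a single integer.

Answer: 3

Derivation:
tx371: no from pylon, helix -> abort (commits=0)
tx675: all yes -> commit (commits=1)
tx46b: all yes -> commit (commits=2)
tx4b4: no from pylon -> abort (commits=2)
tx574: all yes -> commit (commits=3)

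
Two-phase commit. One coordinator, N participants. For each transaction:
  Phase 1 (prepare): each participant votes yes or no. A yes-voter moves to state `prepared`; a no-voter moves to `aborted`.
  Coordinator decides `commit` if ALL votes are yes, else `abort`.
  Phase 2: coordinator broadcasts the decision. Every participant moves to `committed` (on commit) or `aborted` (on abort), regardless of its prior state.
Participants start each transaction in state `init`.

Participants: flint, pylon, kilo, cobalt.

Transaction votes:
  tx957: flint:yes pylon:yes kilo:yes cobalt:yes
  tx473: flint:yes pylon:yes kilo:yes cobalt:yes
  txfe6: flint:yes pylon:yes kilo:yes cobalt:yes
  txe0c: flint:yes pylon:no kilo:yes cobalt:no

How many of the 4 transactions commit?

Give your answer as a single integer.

tx957: all yes -> commit (commits=1)
tx473: all yes -> commit (commits=2)
txfe6: all yes -> commit (commits=3)
txe0c: no from pylon, cobalt -> abort (commits=3)

Answer: 3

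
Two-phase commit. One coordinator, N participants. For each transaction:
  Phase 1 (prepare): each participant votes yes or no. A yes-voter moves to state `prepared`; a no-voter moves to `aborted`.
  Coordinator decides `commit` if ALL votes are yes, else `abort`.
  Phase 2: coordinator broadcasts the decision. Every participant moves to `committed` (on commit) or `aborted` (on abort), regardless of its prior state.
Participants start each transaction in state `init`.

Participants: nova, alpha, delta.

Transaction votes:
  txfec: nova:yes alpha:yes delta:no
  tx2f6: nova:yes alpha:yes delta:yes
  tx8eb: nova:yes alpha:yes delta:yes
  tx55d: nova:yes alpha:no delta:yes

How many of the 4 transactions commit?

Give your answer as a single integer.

txfec: no from delta -> abort (commits=0)
tx2f6: all yes -> commit (commits=1)
tx8eb: all yes -> commit (commits=2)
tx55d: no from alpha -> abort (commits=2)

Answer: 2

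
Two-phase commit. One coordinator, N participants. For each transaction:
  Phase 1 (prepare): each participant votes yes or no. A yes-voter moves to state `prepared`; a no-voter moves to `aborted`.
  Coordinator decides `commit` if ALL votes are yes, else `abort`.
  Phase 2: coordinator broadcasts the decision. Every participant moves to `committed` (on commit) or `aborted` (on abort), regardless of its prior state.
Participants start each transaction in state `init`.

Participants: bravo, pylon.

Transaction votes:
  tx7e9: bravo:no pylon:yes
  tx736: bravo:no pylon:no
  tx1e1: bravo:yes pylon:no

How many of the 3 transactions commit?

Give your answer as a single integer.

tx7e9: no from bravo -> abort (commits=0)
tx736: no from bravo, pylon -> abort (commits=0)
tx1e1: no from pylon -> abort (commits=0)

Answer: 0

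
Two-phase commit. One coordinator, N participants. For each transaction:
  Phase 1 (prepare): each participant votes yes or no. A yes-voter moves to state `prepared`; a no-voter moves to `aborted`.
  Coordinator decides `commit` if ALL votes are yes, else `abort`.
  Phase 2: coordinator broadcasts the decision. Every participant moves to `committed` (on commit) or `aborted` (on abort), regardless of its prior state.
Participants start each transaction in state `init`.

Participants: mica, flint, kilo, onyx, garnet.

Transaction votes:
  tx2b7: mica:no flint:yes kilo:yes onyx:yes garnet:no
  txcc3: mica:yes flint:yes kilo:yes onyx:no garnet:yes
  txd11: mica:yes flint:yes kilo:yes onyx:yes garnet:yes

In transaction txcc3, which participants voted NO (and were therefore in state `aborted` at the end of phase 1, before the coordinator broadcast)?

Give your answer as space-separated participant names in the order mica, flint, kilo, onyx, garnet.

Answer: onyx

Derivation:
Txn txcc3 phase 1: mica yes -> prepared; flint yes -> prepared; kilo yes -> prepared; onyx no -> aborted; garnet yes -> prepared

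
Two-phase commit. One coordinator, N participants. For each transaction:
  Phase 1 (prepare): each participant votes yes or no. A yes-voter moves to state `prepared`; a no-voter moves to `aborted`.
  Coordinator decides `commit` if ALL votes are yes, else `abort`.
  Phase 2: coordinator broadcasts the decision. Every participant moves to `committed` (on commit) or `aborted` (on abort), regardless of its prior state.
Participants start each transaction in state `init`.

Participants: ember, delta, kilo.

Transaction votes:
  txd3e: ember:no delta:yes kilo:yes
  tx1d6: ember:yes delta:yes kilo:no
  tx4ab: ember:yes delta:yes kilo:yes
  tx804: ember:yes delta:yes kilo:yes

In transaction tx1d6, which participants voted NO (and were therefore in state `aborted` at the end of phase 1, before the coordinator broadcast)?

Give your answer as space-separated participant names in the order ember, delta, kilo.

Txn tx1d6 phase 1: ember yes -> prepared; delta yes -> prepared; kilo no -> aborted

Answer: kilo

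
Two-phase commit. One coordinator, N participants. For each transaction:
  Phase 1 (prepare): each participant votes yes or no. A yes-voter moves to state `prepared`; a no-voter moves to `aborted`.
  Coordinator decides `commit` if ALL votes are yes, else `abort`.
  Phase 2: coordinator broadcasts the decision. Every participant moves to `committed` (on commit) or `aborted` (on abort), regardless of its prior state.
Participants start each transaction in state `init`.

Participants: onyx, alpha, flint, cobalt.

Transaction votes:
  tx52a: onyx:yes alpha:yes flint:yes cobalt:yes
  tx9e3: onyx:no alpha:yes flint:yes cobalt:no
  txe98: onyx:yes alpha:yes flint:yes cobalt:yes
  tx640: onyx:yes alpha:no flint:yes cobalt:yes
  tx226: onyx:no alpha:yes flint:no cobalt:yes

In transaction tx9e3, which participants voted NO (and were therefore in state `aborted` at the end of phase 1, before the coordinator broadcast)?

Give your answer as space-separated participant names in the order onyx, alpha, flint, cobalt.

Answer: onyx cobalt

Derivation:
Txn tx9e3 phase 1: onyx no -> aborted; alpha yes -> prepared; flint yes -> prepared; cobalt no -> aborted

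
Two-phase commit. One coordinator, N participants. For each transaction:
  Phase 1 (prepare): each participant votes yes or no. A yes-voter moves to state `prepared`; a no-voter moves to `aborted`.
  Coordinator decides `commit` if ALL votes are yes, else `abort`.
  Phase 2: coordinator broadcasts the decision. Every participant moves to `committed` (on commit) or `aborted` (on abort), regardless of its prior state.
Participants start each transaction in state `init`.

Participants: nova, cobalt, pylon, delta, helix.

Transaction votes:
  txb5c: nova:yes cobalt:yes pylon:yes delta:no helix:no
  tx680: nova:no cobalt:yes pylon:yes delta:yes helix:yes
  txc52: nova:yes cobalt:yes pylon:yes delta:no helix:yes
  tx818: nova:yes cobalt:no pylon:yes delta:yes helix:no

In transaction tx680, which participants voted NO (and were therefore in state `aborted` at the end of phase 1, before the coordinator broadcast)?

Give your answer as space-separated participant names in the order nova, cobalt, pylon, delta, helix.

Txn tx680 phase 1: nova no -> aborted; cobalt yes -> prepared; pylon yes -> prepared; delta yes -> prepared; helix yes -> prepared

Answer: nova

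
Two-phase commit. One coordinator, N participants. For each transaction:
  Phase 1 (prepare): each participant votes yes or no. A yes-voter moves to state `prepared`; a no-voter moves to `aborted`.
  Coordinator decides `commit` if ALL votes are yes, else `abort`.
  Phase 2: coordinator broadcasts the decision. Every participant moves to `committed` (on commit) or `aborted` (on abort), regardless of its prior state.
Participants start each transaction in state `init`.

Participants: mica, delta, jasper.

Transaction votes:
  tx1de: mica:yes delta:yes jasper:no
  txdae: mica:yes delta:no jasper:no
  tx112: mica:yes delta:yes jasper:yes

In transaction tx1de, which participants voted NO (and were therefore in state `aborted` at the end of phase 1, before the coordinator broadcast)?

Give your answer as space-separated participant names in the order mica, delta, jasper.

Answer: jasper

Derivation:
Txn tx1de phase 1: mica yes -> prepared; delta yes -> prepared; jasper no -> aborted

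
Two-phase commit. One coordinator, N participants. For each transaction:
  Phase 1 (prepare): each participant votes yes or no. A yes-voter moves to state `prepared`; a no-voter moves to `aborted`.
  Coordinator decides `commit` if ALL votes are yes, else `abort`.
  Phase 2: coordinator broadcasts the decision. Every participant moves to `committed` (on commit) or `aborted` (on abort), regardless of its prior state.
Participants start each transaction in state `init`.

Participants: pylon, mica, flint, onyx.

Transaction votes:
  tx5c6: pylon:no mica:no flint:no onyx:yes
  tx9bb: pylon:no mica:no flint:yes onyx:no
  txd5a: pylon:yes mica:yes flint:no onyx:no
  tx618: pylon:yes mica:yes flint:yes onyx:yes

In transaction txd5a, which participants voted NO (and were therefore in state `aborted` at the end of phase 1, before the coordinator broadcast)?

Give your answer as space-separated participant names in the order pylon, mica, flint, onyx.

Answer: flint onyx

Derivation:
Txn txd5a phase 1: pylon yes -> prepared; mica yes -> prepared; flint no -> aborted; onyx no -> aborted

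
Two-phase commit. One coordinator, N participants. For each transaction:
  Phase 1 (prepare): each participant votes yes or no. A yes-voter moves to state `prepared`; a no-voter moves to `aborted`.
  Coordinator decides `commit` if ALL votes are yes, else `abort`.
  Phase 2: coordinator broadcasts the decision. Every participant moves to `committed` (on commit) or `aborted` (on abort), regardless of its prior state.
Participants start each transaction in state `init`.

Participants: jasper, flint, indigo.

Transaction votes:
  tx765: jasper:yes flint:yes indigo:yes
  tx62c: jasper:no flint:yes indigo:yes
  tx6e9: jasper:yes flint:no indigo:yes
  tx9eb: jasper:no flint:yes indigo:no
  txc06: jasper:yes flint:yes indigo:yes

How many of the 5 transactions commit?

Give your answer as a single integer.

Answer: 2

Derivation:
tx765: all yes -> commit (commits=1)
tx62c: no from jasper -> abort (commits=1)
tx6e9: no from flint -> abort (commits=1)
tx9eb: no from jasper, indigo -> abort (commits=1)
txc06: all yes -> commit (commits=2)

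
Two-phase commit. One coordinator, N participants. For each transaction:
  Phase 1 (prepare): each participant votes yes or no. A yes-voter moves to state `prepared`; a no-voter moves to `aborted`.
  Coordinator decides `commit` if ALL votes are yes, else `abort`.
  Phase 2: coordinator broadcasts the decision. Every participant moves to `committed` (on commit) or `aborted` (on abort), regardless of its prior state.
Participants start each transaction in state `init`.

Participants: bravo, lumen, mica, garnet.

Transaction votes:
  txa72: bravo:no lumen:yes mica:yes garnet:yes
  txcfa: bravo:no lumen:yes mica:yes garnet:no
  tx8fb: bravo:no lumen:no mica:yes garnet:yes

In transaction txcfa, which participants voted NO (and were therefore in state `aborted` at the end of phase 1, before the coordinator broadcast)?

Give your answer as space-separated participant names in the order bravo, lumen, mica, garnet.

Answer: bravo garnet

Derivation:
Txn txcfa phase 1: bravo no -> aborted; lumen yes -> prepared; mica yes -> prepared; garnet no -> aborted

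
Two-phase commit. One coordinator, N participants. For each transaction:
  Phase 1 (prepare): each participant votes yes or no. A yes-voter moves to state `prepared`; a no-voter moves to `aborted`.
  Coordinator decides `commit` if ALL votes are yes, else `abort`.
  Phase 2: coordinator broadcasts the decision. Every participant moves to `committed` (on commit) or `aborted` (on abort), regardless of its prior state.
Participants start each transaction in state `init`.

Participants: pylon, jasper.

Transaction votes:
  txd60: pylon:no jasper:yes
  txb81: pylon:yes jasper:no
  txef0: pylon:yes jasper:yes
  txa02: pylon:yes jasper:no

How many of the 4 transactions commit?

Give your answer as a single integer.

txd60: no from pylon -> abort (commits=0)
txb81: no from jasper -> abort (commits=0)
txef0: all yes -> commit (commits=1)
txa02: no from jasper -> abort (commits=1)

Answer: 1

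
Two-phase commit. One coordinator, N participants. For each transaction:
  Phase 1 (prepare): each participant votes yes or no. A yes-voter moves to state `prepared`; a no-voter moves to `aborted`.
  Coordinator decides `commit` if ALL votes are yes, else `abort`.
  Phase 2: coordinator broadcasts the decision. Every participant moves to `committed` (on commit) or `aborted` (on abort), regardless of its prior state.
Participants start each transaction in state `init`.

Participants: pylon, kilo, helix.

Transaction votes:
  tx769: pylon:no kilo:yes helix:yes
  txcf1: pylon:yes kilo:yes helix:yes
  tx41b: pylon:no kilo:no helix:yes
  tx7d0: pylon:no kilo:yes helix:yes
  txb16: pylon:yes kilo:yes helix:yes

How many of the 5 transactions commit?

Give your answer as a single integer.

tx769: no from pylon -> abort (commits=0)
txcf1: all yes -> commit (commits=1)
tx41b: no from pylon, kilo -> abort (commits=1)
tx7d0: no from pylon -> abort (commits=1)
txb16: all yes -> commit (commits=2)

Answer: 2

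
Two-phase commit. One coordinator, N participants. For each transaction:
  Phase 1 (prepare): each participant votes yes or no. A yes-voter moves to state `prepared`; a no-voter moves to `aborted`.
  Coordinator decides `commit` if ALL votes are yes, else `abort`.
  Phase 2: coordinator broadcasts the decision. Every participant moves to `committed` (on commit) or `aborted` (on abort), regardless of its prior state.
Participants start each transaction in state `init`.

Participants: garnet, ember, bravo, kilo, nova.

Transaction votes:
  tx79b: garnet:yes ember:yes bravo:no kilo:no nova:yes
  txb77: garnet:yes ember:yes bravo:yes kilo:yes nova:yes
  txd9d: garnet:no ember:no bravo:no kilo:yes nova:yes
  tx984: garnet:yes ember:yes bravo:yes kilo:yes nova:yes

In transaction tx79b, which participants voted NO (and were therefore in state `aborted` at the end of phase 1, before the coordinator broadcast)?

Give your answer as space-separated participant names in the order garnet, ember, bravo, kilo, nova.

Txn tx79b phase 1: garnet yes -> prepared; ember yes -> prepared; bravo no -> aborted; kilo no -> aborted; nova yes -> prepared

Answer: bravo kilo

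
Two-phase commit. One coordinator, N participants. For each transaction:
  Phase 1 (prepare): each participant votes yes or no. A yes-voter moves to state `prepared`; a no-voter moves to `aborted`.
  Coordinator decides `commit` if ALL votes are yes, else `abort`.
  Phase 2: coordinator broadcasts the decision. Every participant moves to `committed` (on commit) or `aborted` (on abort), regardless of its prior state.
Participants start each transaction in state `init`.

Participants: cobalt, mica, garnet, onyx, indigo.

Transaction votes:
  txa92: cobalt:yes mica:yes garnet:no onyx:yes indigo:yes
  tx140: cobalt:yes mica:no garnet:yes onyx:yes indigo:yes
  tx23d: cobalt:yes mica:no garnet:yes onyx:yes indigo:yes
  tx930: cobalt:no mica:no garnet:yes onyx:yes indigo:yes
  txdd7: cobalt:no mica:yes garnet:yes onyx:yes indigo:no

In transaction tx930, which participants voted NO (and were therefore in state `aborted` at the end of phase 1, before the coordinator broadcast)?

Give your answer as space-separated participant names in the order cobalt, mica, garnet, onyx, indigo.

Answer: cobalt mica

Derivation:
Txn tx930 phase 1: cobalt no -> aborted; mica no -> aborted; garnet yes -> prepared; onyx yes -> prepared; indigo yes -> prepared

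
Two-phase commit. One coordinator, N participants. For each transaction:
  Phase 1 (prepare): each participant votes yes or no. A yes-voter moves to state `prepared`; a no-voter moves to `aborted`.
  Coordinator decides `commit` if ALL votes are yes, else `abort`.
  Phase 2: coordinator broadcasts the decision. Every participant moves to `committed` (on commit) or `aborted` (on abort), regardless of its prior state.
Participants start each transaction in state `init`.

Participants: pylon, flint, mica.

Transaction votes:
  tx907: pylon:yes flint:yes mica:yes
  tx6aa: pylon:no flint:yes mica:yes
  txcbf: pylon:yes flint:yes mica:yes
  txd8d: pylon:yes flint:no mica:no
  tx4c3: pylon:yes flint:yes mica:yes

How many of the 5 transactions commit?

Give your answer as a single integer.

tx907: all yes -> commit (commits=1)
tx6aa: no from pylon -> abort (commits=1)
txcbf: all yes -> commit (commits=2)
txd8d: no from flint, mica -> abort (commits=2)
tx4c3: all yes -> commit (commits=3)

Answer: 3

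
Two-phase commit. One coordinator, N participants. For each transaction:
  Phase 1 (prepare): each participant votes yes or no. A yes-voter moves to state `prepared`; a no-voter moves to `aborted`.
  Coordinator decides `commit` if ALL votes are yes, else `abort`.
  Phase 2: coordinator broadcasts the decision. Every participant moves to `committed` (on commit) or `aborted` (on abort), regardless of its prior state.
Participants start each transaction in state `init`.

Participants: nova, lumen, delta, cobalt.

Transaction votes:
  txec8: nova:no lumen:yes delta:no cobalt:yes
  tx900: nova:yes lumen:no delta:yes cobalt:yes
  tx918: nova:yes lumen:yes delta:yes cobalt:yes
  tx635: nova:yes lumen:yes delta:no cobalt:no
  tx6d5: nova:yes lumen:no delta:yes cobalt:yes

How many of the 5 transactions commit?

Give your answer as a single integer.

txec8: no from nova, delta -> abort (commits=0)
tx900: no from lumen -> abort (commits=0)
tx918: all yes -> commit (commits=1)
tx635: no from delta, cobalt -> abort (commits=1)
tx6d5: no from lumen -> abort (commits=1)

Answer: 1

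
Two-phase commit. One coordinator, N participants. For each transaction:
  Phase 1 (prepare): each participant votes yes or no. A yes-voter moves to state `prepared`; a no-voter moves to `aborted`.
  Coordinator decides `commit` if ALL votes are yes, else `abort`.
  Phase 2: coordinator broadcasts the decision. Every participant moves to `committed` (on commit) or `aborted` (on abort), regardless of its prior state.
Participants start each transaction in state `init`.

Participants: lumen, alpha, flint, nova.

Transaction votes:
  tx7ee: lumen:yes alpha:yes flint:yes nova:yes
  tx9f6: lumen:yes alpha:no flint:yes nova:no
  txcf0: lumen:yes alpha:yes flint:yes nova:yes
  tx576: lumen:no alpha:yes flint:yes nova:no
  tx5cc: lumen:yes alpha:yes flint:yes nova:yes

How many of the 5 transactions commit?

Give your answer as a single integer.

Answer: 3

Derivation:
tx7ee: all yes -> commit (commits=1)
tx9f6: no from alpha, nova -> abort (commits=1)
txcf0: all yes -> commit (commits=2)
tx576: no from lumen, nova -> abort (commits=2)
tx5cc: all yes -> commit (commits=3)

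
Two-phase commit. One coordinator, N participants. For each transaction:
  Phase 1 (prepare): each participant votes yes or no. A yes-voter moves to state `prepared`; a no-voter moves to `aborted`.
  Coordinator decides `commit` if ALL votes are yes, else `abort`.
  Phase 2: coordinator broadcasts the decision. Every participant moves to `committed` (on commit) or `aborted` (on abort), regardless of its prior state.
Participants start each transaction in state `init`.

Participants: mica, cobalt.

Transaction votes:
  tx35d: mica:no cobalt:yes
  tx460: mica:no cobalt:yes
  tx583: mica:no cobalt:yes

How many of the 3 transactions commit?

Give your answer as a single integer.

Answer: 0

Derivation:
tx35d: no from mica -> abort (commits=0)
tx460: no from mica -> abort (commits=0)
tx583: no from mica -> abort (commits=0)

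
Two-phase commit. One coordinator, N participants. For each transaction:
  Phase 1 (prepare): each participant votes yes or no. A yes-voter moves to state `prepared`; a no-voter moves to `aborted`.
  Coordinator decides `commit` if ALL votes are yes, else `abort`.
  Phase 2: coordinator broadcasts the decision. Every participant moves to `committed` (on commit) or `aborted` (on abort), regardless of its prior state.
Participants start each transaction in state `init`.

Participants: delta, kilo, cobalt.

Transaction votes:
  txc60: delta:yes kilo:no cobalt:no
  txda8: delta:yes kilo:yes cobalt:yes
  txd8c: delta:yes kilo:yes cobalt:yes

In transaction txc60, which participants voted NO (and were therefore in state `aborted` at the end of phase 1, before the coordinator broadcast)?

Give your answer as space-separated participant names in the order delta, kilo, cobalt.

Txn txc60 phase 1: delta yes -> prepared; kilo no -> aborted; cobalt no -> aborted

Answer: kilo cobalt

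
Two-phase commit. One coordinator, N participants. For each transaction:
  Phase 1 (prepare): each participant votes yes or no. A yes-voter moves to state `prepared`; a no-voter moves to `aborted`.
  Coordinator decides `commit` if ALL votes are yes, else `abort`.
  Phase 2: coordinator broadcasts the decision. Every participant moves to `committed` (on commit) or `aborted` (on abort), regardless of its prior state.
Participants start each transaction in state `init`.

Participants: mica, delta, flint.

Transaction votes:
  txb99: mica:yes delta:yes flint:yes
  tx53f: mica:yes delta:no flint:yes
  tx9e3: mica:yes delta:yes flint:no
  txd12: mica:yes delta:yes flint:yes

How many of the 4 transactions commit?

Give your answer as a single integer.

txb99: all yes -> commit (commits=1)
tx53f: no from delta -> abort (commits=1)
tx9e3: no from flint -> abort (commits=1)
txd12: all yes -> commit (commits=2)

Answer: 2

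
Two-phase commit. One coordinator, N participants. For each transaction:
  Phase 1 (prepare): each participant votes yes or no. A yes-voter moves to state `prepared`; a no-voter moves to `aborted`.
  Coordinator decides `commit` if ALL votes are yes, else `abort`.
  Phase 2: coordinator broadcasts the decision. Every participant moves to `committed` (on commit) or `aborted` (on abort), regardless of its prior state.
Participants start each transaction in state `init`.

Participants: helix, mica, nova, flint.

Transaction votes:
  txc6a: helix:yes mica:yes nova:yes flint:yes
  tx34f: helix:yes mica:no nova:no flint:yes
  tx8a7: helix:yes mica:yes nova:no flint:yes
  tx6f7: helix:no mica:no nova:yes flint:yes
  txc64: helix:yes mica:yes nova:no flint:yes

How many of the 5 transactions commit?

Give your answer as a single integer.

Answer: 1

Derivation:
txc6a: all yes -> commit (commits=1)
tx34f: no from mica, nova -> abort (commits=1)
tx8a7: no from nova -> abort (commits=1)
tx6f7: no from helix, mica -> abort (commits=1)
txc64: no from nova -> abort (commits=1)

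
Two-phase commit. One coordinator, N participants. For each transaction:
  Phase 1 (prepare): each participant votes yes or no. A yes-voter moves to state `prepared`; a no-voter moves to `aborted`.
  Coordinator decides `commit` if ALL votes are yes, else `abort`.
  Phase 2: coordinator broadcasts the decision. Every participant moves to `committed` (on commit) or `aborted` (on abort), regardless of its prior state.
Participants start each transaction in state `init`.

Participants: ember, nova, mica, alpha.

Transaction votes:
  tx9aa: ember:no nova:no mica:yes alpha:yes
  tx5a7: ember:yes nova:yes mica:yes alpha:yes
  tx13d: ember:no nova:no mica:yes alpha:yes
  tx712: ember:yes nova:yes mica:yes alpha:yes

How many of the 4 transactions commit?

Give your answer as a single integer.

Answer: 2

Derivation:
tx9aa: no from ember, nova -> abort (commits=0)
tx5a7: all yes -> commit (commits=1)
tx13d: no from ember, nova -> abort (commits=1)
tx712: all yes -> commit (commits=2)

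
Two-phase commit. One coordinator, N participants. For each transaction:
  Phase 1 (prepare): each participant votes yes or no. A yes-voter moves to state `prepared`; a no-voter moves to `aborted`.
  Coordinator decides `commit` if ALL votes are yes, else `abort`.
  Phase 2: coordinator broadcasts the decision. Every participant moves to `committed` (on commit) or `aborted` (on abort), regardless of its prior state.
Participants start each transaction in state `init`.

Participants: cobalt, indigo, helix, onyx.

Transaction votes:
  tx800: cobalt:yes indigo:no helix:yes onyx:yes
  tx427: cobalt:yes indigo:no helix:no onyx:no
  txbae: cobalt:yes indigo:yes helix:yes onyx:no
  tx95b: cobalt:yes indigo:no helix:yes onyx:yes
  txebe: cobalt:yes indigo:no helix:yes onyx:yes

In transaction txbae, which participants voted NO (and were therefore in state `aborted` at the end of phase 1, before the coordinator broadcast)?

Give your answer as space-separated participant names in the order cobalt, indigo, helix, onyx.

Txn txbae phase 1: cobalt yes -> prepared; indigo yes -> prepared; helix yes -> prepared; onyx no -> aborted

Answer: onyx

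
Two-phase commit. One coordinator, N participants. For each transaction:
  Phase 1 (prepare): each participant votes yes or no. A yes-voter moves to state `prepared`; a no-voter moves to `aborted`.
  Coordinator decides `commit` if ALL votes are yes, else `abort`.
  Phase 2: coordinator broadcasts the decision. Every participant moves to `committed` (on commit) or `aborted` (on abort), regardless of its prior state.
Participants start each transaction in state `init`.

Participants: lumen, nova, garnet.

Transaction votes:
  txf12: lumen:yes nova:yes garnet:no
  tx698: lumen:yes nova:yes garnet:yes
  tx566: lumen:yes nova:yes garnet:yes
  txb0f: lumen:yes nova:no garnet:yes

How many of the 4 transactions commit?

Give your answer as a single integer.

txf12: no from garnet -> abort (commits=0)
tx698: all yes -> commit (commits=1)
tx566: all yes -> commit (commits=2)
txb0f: no from nova -> abort (commits=2)

Answer: 2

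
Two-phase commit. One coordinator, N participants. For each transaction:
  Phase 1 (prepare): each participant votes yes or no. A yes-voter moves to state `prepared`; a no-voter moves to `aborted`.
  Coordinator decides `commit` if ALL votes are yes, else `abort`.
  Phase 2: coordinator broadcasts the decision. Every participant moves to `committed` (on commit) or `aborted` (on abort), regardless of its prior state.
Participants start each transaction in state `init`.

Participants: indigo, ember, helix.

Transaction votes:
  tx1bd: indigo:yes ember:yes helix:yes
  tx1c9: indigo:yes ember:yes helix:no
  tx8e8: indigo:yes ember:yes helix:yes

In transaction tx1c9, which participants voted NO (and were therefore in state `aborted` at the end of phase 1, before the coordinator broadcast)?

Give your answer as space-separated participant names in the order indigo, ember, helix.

Txn tx1c9 phase 1: indigo yes -> prepared; ember yes -> prepared; helix no -> aborted

Answer: helix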